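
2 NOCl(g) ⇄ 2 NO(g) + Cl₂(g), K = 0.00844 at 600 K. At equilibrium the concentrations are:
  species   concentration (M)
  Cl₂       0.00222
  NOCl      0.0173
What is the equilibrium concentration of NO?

[NO] = 0.0337 M

At equilibrium, K = [NO]²·[Cl₂] / [NOCl]² = 0.00844.
([NO])²·(0.00222) / (0.0173)² = 0.00844
[NO]² = 0.00114 ⇒ [NO] = 0.0337 M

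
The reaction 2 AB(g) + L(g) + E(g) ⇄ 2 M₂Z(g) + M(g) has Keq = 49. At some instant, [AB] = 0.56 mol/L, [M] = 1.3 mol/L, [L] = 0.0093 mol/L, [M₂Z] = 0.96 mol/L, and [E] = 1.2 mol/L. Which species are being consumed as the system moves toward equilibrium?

M₂Z, M (products)

Q = [M₂Z]²·[M] / ([AB]²·[L]·[E]) = (0.96)²·(1.3) / ((0.56)²·(0.0093)·(1.2)) = 340
Q = 340 > Keq = 49: net reverse reaction.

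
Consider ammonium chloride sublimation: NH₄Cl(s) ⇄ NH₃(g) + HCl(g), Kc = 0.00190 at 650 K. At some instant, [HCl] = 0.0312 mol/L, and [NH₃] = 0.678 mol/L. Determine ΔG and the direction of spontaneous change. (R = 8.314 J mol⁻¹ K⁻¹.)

(NH₄Cl is a pure solid — omitted from Qc.)
Qc = [NH₃]·[HCl] = (0.678)·(0.0312) = 0.0212
ΔG = RT ln(Qc/Kc) = (8.314 J mol⁻¹ K⁻¹)(650 K) × ln(0.0212/0.00190)
   = (5.404 kJ/mol)(2.412) = 13.0 kJ/mol
ΔG > 0, so the forward reaction is non-spontaneous (proceeds in reverse).

ΔG = 13.0 kJ/mol; the forward reaction is non-spontaneous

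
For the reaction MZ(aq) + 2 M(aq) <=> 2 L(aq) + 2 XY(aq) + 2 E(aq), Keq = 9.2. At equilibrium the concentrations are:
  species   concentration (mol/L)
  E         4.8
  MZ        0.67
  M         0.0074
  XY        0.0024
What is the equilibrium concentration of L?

[L] = 1.6 mol/L

At equilibrium, Keq = [L]²·[XY]²·[E]² / ([MZ]·[M]²) = 9.2.
([L])²·(0.0024)²·(4.8)² / ((0.67)·(0.0074)²) = 9.2
[L]² = 2.54 ⇒ [L] = 1.6 mol/L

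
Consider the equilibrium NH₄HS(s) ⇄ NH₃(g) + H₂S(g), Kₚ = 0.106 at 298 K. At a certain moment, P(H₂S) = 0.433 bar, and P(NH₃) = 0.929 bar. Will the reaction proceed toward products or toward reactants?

in the reverse direction

(NH₄HS is a pure solid — omitted from Qₚ.)
Qₚ = P(NH₃)·P(H₂S) = (0.929)·(0.433) = 0.402
Qₚ = 0.402 > Kₚ = 0.106, so the reverse reaction proceeds.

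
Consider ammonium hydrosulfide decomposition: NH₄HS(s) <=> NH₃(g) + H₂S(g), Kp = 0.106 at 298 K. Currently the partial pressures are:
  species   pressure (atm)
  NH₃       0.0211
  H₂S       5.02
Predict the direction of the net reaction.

no net change (already at equilibrium)

(NH₄HS is a pure solid — omitted from Qp.)
Qp = P(NH₃)·P(H₂S) = (0.0211)·(5.02) = 0.106
Qp = 0.106 = Kp, so the system is already at equilibrium.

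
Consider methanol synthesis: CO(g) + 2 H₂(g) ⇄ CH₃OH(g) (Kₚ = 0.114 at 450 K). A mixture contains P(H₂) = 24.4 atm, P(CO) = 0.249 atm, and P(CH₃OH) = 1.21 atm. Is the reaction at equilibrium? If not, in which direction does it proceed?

Qₚ = P(CH₃OH) / (P(CO)·P(H₂)²) = (1.21) / ((0.249)·(24.4)²) = 0.00816
Qₚ = 0.00816 < Kₚ = 0.114, so the forward reaction proceeds.

to the right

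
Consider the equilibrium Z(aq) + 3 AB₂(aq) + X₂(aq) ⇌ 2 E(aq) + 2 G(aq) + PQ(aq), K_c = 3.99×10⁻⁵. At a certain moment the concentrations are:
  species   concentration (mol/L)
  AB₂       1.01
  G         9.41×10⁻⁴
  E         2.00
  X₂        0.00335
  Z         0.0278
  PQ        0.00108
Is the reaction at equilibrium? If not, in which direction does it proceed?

Q_c = [E]²·[G]²·[PQ] / ([Z]·[AB₂]³·[X₂]) = (2.00)²·(9.41×10⁻⁴)²·(0.00108) / ((0.0278)·(1.01)³·(0.00335)) = 3.99×10⁻⁵
Q_c = 3.99×10⁻⁵ = K_c, so the system is already at equilibrium.

no net change (already at equilibrium)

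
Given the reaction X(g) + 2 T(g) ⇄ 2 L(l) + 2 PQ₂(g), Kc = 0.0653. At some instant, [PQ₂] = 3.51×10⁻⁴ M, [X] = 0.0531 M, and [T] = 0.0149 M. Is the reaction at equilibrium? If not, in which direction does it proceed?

forward (toward products)

(L is a pure liquid — omitted from Qc.)
Qc = [PQ₂]² / ([X]·[T]²) = (3.51×10⁻⁴)² / ((0.0531)·(0.0149)²) = 0.0105
Qc = 0.0105 < Kc = 0.0653, so the forward reaction proceeds.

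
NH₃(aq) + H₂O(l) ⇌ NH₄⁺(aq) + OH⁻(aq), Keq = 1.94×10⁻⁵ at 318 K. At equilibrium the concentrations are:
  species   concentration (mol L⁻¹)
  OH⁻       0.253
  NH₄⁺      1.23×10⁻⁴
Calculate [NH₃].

(H₂O is a pure liquid — omitted from Keq.)
At equilibrium, Keq = [NH₄⁺]·[OH⁻] / [NH₃] = 1.94×10⁻⁵.
(1.23×10⁻⁴)·(0.253) / ([NH₃]) = 1.94×10⁻⁵
[NH₃] = 1.60 mol L⁻¹

[NH₃] = 1.60 mol L⁻¹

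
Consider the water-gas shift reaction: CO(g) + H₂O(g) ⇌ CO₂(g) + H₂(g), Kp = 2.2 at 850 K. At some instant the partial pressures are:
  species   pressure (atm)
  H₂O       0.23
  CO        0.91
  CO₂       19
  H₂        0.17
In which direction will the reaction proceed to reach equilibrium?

to the left

Qp = P(CO₂)·P(H₂) / (P(CO)·P(H₂O)) = (19)·(0.17) / ((0.91)·(0.23)) = 15
Qp = 15 > Kp = 2.2, so the reverse reaction proceeds.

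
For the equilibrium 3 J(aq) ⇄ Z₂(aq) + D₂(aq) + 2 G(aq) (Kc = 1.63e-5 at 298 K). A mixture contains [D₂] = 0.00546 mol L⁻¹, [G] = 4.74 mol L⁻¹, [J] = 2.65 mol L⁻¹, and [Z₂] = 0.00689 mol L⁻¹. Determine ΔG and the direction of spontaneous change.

Qc = [Z₂]·[D₂]·[G]² / [J]³ = (0.00689)·(0.00546)·(4.74)² / (2.65)³ = 4.54e-5
ΔG = RT ln(Qc/Kc) = (8.314 J mol⁻¹ K⁻¹)(298 K) × ln(4.54e-5/1.63e-5)
   = (2.478 kJ/mol)(1.024) = 2.54 kJ/mol
ΔG > 0, so the forward reaction is non-spontaneous (proceeds in reverse).

ΔG = 2.54 kJ/mol; the forward reaction is non-spontaneous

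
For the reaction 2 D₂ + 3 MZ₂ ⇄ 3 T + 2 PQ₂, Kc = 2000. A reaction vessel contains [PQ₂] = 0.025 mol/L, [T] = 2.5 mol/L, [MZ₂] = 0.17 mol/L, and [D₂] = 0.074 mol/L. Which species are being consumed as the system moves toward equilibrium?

Qc = [T]³·[PQ₂]² / ([D₂]²·[MZ₂]³) = (2.5)³·(0.025)² / ((0.074)²·(0.17)³) = 360
Qc = 360 < Kc = 2000: net forward reaction.

D₂, MZ₂ (reactants)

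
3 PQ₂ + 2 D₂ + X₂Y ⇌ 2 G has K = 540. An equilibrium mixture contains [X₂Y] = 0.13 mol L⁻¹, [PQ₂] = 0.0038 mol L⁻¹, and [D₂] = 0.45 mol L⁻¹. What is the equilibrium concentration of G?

[G] = 8.8×10⁻⁴ mol L⁻¹

At equilibrium, K = [G]² / ([PQ₂]³·[D₂]²·[X₂Y]) = 540.
([G])² / ((0.0038)³·(0.45)²·(0.13)) = 540
[G]² = 7.80×10⁻⁷ ⇒ [G] = 8.8×10⁻⁴ mol L⁻¹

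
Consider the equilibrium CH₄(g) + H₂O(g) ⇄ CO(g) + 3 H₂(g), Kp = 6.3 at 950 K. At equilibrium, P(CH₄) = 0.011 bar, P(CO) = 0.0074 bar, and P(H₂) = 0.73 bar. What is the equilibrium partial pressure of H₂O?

P(H₂O) = 0.042 bar

At equilibrium, Kp = P(CO)·P(H₂)³ / (P(CH₄)·P(H₂O)) = 6.3.
(0.0074)·(0.73)³ / ((0.011)·(P(H₂O))) = 6.3
P(H₂O) = 0.0415 = 0.042 bar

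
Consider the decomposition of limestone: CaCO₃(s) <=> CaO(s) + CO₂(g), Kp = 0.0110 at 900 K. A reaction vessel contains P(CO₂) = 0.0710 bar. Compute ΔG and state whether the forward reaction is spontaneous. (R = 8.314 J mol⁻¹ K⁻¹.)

(CaCO₃, CaO are pure solids — omitted from Qp.)
Qp = P(CO₂) = 0.0710
ΔG = RT ln(Qp/Kp) = (8.314 J mol⁻¹ K⁻¹)(900 K) × ln(0.0710/0.0110)
   = (7.483 kJ/mol)(1.865) = 14.0 kJ/mol
ΔG > 0, so the forward reaction is non-spontaneous (proceeds in reverse).

ΔG = 14.0 kJ/mol; the forward reaction is non-spontaneous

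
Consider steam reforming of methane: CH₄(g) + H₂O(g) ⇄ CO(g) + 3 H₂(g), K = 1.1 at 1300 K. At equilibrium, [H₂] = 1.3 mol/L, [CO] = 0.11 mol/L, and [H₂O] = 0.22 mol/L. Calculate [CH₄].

At equilibrium, K = [CO]·[H₂]³ / ([CH₄]·[H₂O]) = 1.1.
(0.11)·(1.3)³ / (([CH₄])·(0.22)) = 1.1
[CH₄] = 0.999 = 1.0 mol/L

[CH₄] = 1.0 mol/L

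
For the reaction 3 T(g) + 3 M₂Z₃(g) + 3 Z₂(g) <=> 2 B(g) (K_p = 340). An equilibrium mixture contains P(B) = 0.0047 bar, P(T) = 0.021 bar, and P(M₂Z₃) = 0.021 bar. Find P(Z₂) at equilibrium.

P(Z₂) = 9.1 bar

At equilibrium, K_p = P(B)² / (P(T)³·P(M₂Z₃)³·P(Z₂)³) = 340.
(0.0047)² / ((0.021)³·(0.021)³·(P(Z₂))³) = 340
P(Z₂)³ = 758 ⇒ P(Z₂) = 9.1 bar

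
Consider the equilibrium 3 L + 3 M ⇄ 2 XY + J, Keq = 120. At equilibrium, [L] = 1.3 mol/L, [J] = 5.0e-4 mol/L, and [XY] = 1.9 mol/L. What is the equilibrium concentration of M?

At equilibrium, Keq = [XY]²·[J] / ([L]³·[M]³) = 120.
(1.9)²·(5.0e-4) / ((1.3)³·([M])³) = 120
[M]³ = 6.85e-6 ⇒ [M] = 0.019 mol/L

[M] = 0.019 mol/L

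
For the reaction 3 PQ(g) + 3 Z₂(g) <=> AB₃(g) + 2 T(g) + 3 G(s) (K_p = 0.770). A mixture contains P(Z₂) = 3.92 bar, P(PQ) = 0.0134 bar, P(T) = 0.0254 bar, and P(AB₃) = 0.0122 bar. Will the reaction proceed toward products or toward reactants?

forward (toward products)

(G is a pure solid — omitted from Q_p.)
Q_p = P(AB₃)·P(T)² / (P(PQ)³·P(Z₂)³) = (0.0122)·(0.0254)² / ((0.0134)³·(3.92)³) = 0.0543
Q_p = 0.0543 < K_p = 0.770, so the forward reaction proceeds.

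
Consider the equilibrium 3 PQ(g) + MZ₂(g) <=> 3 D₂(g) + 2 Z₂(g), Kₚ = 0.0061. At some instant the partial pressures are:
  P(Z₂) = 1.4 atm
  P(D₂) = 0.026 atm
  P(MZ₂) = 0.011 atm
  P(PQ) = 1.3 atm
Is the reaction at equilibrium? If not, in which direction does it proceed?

to the right

Qₚ = P(D₂)³·P(Z₂)² / (P(PQ)³·P(MZ₂)) = (0.026)³·(1.4)² / ((1.3)³·(0.011)) = 0.0014
Qₚ = 0.0014 < Kₚ = 0.0061, so the forward reaction proceeds.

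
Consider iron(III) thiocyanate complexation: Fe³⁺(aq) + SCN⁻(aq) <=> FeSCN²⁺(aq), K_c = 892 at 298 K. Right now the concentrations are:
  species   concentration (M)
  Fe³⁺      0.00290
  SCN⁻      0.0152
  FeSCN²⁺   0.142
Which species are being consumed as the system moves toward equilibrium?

Q_c = [FeSCN²⁺] / ([Fe³⁺]·[SCN⁻]) = (0.142) / ((0.00290)·(0.0152)) = 3220
Q_c = 3220 > K_c = 892: net reverse reaction.

FeSCN²⁺ (products)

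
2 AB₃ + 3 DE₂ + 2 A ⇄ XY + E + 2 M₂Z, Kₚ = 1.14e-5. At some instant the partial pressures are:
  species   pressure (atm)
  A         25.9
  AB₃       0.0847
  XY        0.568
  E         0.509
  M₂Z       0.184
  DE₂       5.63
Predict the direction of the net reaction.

no net change (already at equilibrium)

Qₚ = P(XY)·P(E)·P(M₂Z)² / (P(AB₃)²·P(DE₂)³·P(A)²) = (0.568)·(0.509)·(0.184)² / ((0.0847)²·(5.63)³·(25.9)²) = 1.14e-5
Qₚ = 1.14e-5 = Kₚ, so the system is already at equilibrium.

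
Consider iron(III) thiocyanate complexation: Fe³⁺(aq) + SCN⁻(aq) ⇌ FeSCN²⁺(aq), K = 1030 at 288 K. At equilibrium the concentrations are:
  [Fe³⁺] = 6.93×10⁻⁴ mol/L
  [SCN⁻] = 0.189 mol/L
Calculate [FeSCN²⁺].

At equilibrium, K = [FeSCN²⁺] / ([Fe³⁺]·[SCN⁻]) = 1030.
([FeSCN²⁺]) / ((6.93×10⁻⁴)·(0.189)) = 1030
[FeSCN²⁺] = 0.135 mol/L

[FeSCN²⁺] = 0.135 mol/L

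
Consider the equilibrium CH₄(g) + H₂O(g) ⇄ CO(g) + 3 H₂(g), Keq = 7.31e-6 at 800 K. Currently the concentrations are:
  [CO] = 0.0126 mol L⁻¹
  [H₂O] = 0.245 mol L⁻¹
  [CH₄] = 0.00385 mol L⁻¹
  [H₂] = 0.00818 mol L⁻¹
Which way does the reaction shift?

Q = [CO]·[H₂]³ / ([CH₄]·[H₂O]) = (0.0126)·(0.00818)³ / ((0.00385)·(0.245)) = 7.31e-6
Q = 7.31e-6 = Keq, so the system is already at equilibrium.

at equilibrium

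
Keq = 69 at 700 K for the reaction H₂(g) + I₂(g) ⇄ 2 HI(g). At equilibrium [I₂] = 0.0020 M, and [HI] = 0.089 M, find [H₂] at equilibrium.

[H₂] = 0.057 M

At equilibrium, Keq = [HI]² / ([H₂]·[I₂]) = 69.
(0.089)² / (([H₂])·(0.0020)) = 69
[H₂] = 0.0574 = 0.057 M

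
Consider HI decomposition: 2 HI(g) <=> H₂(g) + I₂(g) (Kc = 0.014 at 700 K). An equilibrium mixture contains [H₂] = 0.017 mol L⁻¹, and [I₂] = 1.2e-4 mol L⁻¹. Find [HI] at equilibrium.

[HI] = 0.012 mol L⁻¹

At equilibrium, Kc = [H₂]·[I₂] / [HI]² = 0.014.
(0.017)·(1.2e-4) / ([HI])² = 0.014
[HI]² = 1.46e-4 ⇒ [HI] = 0.012 mol L⁻¹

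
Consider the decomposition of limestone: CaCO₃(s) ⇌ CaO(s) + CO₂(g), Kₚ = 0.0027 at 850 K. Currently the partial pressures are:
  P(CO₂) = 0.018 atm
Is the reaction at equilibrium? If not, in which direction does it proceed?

(CaCO₃, CaO are pure solids — omitted from Qₚ.)
Qₚ = P(CO₂) = 0.018
Qₚ = 0.018 > Kₚ = 0.0027, so the reverse reaction proceeds.

reverse (toward reactants)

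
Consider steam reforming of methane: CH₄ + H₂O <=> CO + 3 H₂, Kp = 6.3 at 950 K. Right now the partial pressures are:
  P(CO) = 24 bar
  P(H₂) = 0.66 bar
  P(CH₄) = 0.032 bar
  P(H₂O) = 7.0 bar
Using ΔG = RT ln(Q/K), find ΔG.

ΔG = 12.5 kJ/mol

Qp = P(CO)·P(H₂)³ / (P(CH₄)·P(H₂O)) = (24)·(0.66)³ / ((0.032)·(7.0)) = 30.8
ΔG = RT ln(Qp/Kp) = (8.314 J mol⁻¹ K⁻¹)(950 K) × ln(30.8/6.3)
   = (7.898 kJ/mol)(1.587) = 12.5 kJ/mol
ΔG > 0, so the forward reaction is non-spontaneous (proceeds in reverse).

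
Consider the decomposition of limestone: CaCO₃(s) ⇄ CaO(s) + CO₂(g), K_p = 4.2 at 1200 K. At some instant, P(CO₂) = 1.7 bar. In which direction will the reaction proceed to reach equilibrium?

to the right

(CaCO₃, CaO are pure solids — omitted from Q_p.)
Q_p = P(CO₂) = 1.7
Q_p = 1.7 < K_p = 4.2, so the forward reaction proceeds.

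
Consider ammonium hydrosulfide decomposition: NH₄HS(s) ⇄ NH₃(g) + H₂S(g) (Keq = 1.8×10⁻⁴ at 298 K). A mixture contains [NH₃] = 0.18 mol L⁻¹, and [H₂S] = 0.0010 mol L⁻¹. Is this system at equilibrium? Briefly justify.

(NH₄HS is a pure solid — omitted from Q.)
Q = [NH₃]·[H₂S] = (0.18)·(0.0010) = 1.8×10⁻⁴
Q = 1.8×10⁻⁴ = Keq; the system is at equilibrium.

yes, at equilibrium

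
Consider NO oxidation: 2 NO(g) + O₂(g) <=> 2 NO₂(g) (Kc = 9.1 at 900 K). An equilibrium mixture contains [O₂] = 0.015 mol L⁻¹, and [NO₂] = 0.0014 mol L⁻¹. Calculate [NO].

[NO] = 0.0038 mol L⁻¹

At equilibrium, Kc = [NO₂]² / ([NO]²·[O₂]) = 9.1.
(0.0014)² / (([NO])²·(0.015)) = 9.1
[NO]² = 1.44×10⁻⁵ ⇒ [NO] = 0.0038 mol L⁻¹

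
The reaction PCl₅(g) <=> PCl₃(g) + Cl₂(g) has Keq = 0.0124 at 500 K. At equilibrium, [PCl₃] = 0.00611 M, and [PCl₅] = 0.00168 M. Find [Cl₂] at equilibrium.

At equilibrium, Keq = [PCl₃]·[Cl₂] / [PCl₅] = 0.0124.
(0.00611)·([Cl₂]) / (0.00168) = 0.0124
[Cl₂] = 0.00341 M

[Cl₂] = 0.00341 M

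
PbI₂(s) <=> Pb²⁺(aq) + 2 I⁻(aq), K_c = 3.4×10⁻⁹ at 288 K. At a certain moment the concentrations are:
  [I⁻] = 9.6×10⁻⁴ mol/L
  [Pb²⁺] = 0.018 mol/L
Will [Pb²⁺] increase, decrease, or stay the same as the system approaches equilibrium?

decrease

(PbI₂ is a pure solid — omitted from Q_c.)
Q_c = [Pb²⁺]·[I⁻]² = (0.018)·(9.6×10⁻⁴)² = 1.7×10⁻⁸
Q_c = 1.7×10⁻⁸ > K_c = 3.4×10⁻⁹: net reverse reaction.
Pb²⁺ is a product, so it decreases.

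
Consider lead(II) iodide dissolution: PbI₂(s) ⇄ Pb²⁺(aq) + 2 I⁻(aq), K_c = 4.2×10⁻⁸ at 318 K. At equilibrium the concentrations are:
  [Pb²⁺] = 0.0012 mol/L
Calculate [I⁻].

[I⁻] = 0.0059 mol/L

(PbI₂ is a pure solid — omitted from K_c.)
At equilibrium, K_c = [Pb²⁺]·[I⁻]² = 4.2×10⁻⁸.
(0.0012)·([I⁻])² = 4.2×10⁻⁸
[I⁻]² = 3.50×10⁻⁵ ⇒ [I⁻] = 0.0059 mol/L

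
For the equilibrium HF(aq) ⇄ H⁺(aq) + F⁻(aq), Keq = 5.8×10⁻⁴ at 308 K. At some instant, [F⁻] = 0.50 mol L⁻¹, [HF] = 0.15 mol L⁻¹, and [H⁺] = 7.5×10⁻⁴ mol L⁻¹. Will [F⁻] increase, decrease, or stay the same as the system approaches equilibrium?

decrease

Q = [H⁺]·[F⁻] / [HF] = (7.5×10⁻⁴)·(0.50) / (0.15) = 0.0025
Q = 0.0025 > Keq = 5.8×10⁻⁴: net reverse reaction.
F⁻ is a product, so it decreases.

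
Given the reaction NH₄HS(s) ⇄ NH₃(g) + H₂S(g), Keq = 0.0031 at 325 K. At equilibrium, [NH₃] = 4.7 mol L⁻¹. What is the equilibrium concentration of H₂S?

[H₂S] = 6.6e-4 mol L⁻¹

(NH₄HS is a pure solid — omitted from Keq.)
At equilibrium, Keq = [NH₃]·[H₂S] = 0.0031.
(4.7)·([H₂S]) = 0.0031
[H₂S] = 6.60e-4 = 6.6e-4 mol L⁻¹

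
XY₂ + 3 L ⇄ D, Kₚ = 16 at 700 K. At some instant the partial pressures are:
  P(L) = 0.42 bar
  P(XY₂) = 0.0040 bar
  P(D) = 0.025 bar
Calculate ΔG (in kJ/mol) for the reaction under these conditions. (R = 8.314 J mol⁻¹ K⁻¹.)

ΔG = 9.68 kJ/mol

Qₚ = P(D) / (P(XY₂)·P(L)³) = (0.025) / ((0.0040)·(0.42)³) = 84.4
ΔG = RT ln(Qₚ/Kₚ) = (8.314 J mol⁻¹ K⁻¹)(700 K) × ln(84.4/16)
   = (5.820 kJ/mol)(1.663) = 9.68 kJ/mol
ΔG > 0, so the forward reaction is non-spontaneous (proceeds in reverse).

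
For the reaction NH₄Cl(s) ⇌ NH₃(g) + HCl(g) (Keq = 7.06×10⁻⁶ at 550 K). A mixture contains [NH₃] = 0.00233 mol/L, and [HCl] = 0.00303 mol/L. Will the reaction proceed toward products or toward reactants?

neither direction; the system is at equilibrium

(NH₄Cl is a pure solid — omitted from Q.)
Q = [NH₃]·[HCl] = (0.00233)·(0.00303) = 7.06×10⁻⁶
Q = 7.06×10⁻⁶ = Keq, so the system is already at equilibrium.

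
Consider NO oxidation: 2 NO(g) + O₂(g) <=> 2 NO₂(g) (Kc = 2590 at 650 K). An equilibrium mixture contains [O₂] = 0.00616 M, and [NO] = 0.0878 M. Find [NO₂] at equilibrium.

At equilibrium, Kc = [NO₂]² / ([NO]²·[O₂]) = 2590.
([NO₂])² / ((0.0878)²·(0.00616)) = 2590
[NO₂]² = 0.123 ⇒ [NO₂] = 0.351 M

[NO₂] = 0.351 M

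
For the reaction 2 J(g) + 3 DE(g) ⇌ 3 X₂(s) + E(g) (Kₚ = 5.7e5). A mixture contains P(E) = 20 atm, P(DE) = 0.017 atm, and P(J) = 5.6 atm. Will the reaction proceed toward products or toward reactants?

(X₂ is a pure solid — omitted from Qₚ.)
Qₚ = P(E) / (P(J)²·P(DE)³) = (20) / ((5.6)²·(0.017)³) = 1.3e5
Qₚ = 1.3e5 < Kₚ = 5.7e5, so the forward reaction proceeds.

to the right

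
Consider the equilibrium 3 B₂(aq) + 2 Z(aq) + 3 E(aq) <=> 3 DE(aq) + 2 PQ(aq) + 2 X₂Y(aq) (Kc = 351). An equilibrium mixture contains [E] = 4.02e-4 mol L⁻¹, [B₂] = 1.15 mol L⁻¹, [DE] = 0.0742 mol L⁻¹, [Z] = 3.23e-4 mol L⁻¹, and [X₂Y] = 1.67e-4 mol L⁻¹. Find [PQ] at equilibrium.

[PQ] = 0.0178 mol L⁻¹

At equilibrium, Kc = [DE]³·[PQ]²·[X₂Y]² / ([B₂]³·[Z]²·[E]³) = 351.
(0.0742)³·([PQ])²·(1.67e-4)² / ((1.15)³·(3.23e-4)²·(4.02e-4)³) = 351
[PQ]² = 3.18e-4 ⇒ [PQ] = 0.0178 mol L⁻¹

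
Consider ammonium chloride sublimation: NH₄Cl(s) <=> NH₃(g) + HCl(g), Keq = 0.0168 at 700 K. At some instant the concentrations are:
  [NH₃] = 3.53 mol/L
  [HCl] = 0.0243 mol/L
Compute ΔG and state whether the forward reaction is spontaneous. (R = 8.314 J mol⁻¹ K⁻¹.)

ΔG = 9.49 kJ/mol; the forward reaction is non-spontaneous

(NH₄Cl is a pure solid — omitted from Q.)
Q = [NH₃]·[HCl] = (3.53)·(0.0243) = 0.0858
ΔG = RT ln(Q/Keq) = (8.314 J mol⁻¹ K⁻¹)(700 K) × ln(0.0858/0.0168)
   = (5.820 kJ/mol)(1.631) = 9.49 kJ/mol
ΔG > 0, so the forward reaction is non-spontaneous (proceeds in reverse).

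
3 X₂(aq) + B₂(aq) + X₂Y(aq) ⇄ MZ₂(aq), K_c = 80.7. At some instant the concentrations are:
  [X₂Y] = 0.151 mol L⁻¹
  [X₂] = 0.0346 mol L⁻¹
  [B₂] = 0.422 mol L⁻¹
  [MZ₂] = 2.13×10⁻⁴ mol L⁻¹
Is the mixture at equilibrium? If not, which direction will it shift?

yes, at equilibrium

Q_c = [MZ₂] / ([X₂]³·[B₂]·[X₂Y]) = (2.13×10⁻⁴) / ((0.0346)³·(0.422)·(0.151)) = 80.7
Q_c = 80.7 = K_c; the system is at equilibrium.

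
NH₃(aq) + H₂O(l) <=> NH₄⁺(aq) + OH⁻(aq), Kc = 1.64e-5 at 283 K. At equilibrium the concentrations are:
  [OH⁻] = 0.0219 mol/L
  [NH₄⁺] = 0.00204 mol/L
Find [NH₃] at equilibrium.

(H₂O is a pure liquid — omitted from Kc.)
At equilibrium, Kc = [NH₄⁺]·[OH⁻] / [NH₃] = 1.64e-5.
(0.00204)·(0.0219) / ([NH₃]) = 1.64e-5
[NH₃] = 2.72 mol/L

[NH₃] = 2.72 mol/L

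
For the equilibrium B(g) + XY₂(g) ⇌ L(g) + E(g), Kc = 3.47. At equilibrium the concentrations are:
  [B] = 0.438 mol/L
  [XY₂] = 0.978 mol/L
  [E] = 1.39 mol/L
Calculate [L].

At equilibrium, Kc = [L]·[E] / ([B]·[XY₂]) = 3.47.
([L])·(1.39) / ((0.438)·(0.978)) = 3.47
[L] = 1.07 mol/L

[L] = 1.07 mol/L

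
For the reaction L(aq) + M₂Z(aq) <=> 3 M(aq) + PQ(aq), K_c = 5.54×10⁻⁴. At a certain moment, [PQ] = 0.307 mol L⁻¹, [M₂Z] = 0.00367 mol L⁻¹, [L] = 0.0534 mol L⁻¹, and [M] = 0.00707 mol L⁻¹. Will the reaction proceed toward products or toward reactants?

no net change (already at equilibrium)

Q_c = [M]³·[PQ] / ([L]·[M₂Z]) = (0.00707)³·(0.307) / ((0.0534)·(0.00367)) = 5.54×10⁻⁴
Q_c = 5.54×10⁻⁴ = K_c, so the system is already at equilibrium.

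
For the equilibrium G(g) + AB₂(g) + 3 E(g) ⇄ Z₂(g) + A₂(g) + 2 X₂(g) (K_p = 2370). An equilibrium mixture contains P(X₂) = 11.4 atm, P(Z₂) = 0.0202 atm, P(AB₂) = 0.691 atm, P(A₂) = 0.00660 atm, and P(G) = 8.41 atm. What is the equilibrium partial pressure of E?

P(E) = 0.0108 atm

At equilibrium, K_p = P(Z₂)·P(A₂)·P(X₂)² / (P(G)·P(AB₂)·P(E)³) = 2370.
(0.0202)·(0.00660)·(11.4)² / ((8.41)·(0.691)·(P(E))³) = 2370
P(E)³ = 1.26×10⁻⁶ ⇒ P(E) = 0.0108 atm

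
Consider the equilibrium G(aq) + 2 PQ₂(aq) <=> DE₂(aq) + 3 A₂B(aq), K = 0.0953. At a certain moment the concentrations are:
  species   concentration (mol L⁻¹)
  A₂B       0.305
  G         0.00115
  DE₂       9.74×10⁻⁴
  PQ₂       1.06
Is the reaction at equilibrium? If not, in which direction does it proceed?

to the right

Q = [DE₂]·[A₂B]³ / ([G]·[PQ₂]²) = (9.74×10⁻⁴)·(0.305)³ / ((0.00115)·(1.06)²) = 0.0214
Q = 0.0214 < K = 0.0953, so the forward reaction proceeds.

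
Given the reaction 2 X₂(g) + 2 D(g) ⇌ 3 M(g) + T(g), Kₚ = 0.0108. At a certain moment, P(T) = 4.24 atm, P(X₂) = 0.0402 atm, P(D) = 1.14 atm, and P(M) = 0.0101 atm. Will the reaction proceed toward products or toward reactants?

to the right

Qₚ = P(M)³·P(T) / (P(X₂)²·P(D)²) = (0.0101)³·(4.24) / ((0.0402)²·(1.14)²) = 0.00208
Qₚ = 0.00208 < Kₚ = 0.0108, so the forward reaction proceeds.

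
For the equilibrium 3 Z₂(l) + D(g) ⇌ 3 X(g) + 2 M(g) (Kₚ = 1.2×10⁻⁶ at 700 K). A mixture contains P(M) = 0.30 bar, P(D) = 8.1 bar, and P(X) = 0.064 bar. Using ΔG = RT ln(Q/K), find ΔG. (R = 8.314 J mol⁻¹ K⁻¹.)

(Z₂ is a pure liquid — omitted from Qₚ.)
Qₚ = P(X)³·P(M)² / P(D) = (0.064)³·(0.30)² / (8.1) = 2.91×10⁻⁶
ΔG = RT ln(Qₚ/Kₚ) = (8.314 J mol⁻¹ K⁻¹)(700 K) × ln(2.91×10⁻⁶/1.2×10⁻⁶)
   = (5.820 kJ/mol)(0.8858) = 5.16 kJ/mol
ΔG > 0, so the forward reaction is non-spontaneous (proceeds in reverse).

ΔG = 5.16 kJ/mol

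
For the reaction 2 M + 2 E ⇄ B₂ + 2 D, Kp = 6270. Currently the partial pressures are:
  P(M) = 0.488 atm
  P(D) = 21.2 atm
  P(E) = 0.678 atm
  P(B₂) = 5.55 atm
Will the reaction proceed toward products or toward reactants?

in the reverse direction

Qp = P(B₂)·P(D)² / (P(M)²·P(E)²) = (5.55)·(21.2)² / ((0.488)²·(0.678)²) = 22800
Qp = 22800 > Kp = 6270, so the reverse reaction proceeds.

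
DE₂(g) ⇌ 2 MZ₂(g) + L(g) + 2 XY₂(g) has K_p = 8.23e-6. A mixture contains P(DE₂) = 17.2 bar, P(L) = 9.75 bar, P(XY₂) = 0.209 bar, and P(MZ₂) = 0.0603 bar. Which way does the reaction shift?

Q_p = P(MZ₂)²·P(L)·P(XY₂)² / P(DE₂) = (0.0603)²·(9.75)·(0.209)² / (17.2) = 9.00e-5
Q_p = 9.00e-5 > K_p = 8.23e-6, so the reverse reaction proceeds.

reverse (toward reactants)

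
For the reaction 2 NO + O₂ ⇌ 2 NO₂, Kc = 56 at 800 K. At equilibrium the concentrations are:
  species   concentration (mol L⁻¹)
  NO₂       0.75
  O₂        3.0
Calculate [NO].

At equilibrium, Kc = [NO₂]² / ([NO]²·[O₂]) = 56.
(0.75)² / (([NO])²·(3.0)) = 56
[NO]² = 0.00335 ⇒ [NO] = 0.058 mol L⁻¹

[NO] = 0.058 mol L⁻¹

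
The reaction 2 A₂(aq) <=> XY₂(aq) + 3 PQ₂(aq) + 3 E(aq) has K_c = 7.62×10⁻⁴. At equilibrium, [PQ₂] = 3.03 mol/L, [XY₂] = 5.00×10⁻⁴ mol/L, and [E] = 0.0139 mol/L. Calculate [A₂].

At equilibrium, K_c = [XY₂]·[PQ₂]³·[E]³ / [A₂]² = 7.62×10⁻⁴.
(5.00×10⁻⁴)·(3.03)³·(0.0139)³ / ([A₂])² = 7.62×10⁻⁴
[A₂]² = 4.90×10⁻⁵ ⇒ [A₂] = 0.00700 mol/L

[A₂] = 0.00700 mol/L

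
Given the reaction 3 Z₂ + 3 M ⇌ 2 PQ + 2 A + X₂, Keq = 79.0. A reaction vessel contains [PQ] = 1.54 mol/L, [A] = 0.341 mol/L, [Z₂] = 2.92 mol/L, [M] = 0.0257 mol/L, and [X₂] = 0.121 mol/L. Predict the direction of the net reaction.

Q = [PQ]²·[A]²·[X₂] / ([Z₂]³·[M]³) = (1.54)²·(0.341)²·(0.121) / ((2.92)³·(0.0257)³) = 79.0
Q = 79.0 = Keq, so the system is already at equilibrium.

at equilibrium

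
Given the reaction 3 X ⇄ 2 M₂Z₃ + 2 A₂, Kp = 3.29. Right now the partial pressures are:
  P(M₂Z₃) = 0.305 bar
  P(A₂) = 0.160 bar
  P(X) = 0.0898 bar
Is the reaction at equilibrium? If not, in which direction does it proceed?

at equilibrium

Qp = P(M₂Z₃)²·P(A₂)² / P(X)³ = (0.305)²·(0.160)² / (0.0898)³ = 3.29
Qp = 3.29 = Kp, so the system is already at equilibrium.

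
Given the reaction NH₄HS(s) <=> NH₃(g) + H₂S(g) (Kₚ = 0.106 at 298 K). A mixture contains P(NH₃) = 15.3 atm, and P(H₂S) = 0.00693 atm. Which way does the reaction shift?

(NH₄HS is a pure solid — omitted from Qₚ.)
Qₚ = P(NH₃)·P(H₂S) = (15.3)·(0.00693) = 0.106
Qₚ = 0.106 = Kₚ, so the system is already at equilibrium.

neither direction; the system is at equilibrium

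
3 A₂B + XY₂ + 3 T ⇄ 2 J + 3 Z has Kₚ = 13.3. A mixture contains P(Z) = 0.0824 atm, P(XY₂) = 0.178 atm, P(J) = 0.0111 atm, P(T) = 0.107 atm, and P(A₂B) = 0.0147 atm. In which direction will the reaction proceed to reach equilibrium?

Qₚ = P(J)²·P(Z)³ / (P(A₂B)³·P(XY₂)·P(T)³) = (0.0111)²·(0.0824)³ / ((0.0147)³·(0.178)·(0.107)³) = 99.5
Qₚ = 99.5 > Kₚ = 13.3, so the reverse reaction proceeds.

toward reactants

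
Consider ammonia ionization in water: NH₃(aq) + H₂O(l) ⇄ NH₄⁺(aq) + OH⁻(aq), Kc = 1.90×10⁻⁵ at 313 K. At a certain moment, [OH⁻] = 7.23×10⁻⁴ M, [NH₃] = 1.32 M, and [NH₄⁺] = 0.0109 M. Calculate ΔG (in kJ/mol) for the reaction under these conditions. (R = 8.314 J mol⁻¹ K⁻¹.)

ΔG = -3.01 kJ/mol

(H₂O is a pure liquid — omitted from Qc.)
Qc = [NH₄⁺]·[OH⁻] / [NH₃] = (0.0109)·(7.23×10⁻⁴) / (1.32) = 5.97×10⁻⁶
ΔG = RT ln(Qc/Kc) = (8.314 J mol⁻¹ K⁻¹)(313 K) × ln(5.97×10⁻⁶/1.90×10⁻⁵)
   = (2.602 kJ/mol)(-1.158) = -3.01 kJ/mol
ΔG < 0, so the forward reaction is spontaneous (proceeds forward).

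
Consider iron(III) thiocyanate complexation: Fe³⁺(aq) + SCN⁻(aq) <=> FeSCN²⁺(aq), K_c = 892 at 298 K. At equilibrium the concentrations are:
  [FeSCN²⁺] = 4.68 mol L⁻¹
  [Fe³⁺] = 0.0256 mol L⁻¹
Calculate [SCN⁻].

[SCN⁻] = 0.205 mol L⁻¹

At equilibrium, K_c = [FeSCN²⁺] / ([Fe³⁺]·[SCN⁻]) = 892.
(4.68) / ((0.0256)·([SCN⁻])) = 892
[SCN⁻] = 0.205 mol L⁻¹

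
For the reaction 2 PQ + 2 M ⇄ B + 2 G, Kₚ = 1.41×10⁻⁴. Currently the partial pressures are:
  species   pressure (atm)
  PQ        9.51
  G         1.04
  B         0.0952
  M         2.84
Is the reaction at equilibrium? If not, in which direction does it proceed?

Qₚ = P(B)·P(G)² / (P(PQ)²·P(M)²) = (0.0952)·(1.04)² / ((9.51)²·(2.84)²) = 1.41×10⁻⁴
Qₚ = 1.41×10⁻⁴ = Kₚ, so the system is already at equilibrium.

no net change (already at equilibrium)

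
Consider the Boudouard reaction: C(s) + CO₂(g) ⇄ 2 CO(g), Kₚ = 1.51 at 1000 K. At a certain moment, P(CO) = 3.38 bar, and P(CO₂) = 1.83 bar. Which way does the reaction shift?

toward reactants

(C is a pure solid — omitted from Qₚ.)
Qₚ = P(CO)² / P(CO₂) = (3.38)² / (1.83) = 6.24
Qₚ = 6.24 > Kₚ = 1.51, so the reverse reaction proceeds.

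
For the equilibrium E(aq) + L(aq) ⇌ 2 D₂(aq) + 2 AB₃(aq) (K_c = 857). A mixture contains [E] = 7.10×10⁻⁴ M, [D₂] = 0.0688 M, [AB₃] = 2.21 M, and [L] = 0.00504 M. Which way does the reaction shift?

Q_c = [D₂]²·[AB₃]² / ([E]·[L]) = (0.0688)²·(2.21)² / ((7.10×10⁻⁴)·(0.00504)) = 6460
Q_c = 6460 > K_c = 857, so the reverse reaction proceeds.

toward reactants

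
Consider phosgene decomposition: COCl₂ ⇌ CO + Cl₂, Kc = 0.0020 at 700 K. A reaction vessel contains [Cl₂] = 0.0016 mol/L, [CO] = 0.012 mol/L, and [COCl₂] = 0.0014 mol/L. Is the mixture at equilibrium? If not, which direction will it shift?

Qc = [CO]·[Cl₂] / [COCl₂] = (0.012)·(0.0016) / (0.0014) = 0.014
Qc = 0.014 > Kc = 0.0020: net reverse reaction.

no; Q > K, reaction proceeds in reverse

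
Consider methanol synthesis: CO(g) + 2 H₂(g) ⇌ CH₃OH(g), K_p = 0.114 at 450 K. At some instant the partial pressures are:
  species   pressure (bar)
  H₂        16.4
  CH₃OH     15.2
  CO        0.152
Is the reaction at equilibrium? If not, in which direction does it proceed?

Q_p = P(CH₃OH) / (P(CO)·P(H₂)²) = (15.2) / ((0.152)·(16.4)²) = 0.372
Q_p = 0.372 > K_p = 0.114, so the reverse reaction proceeds.

in the reverse direction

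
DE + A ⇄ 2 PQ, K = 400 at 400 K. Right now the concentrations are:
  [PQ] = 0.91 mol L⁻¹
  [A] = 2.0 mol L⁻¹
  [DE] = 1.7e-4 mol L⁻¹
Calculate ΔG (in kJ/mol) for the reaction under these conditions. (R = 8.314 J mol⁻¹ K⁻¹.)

ΔG = 6.01 kJ/mol

Q = [PQ]² / ([DE]·[A]) = (0.91)² / ((1.7e-4)·(2.0)) = 2440
ΔG = RT ln(Q/K) = (8.314 J mol⁻¹ K⁻¹)(400 K) × ln(2440/400)
   = (3.326 kJ/mol)(1.808) = 6.01 kJ/mol
ΔG > 0, so the forward reaction is non-spontaneous (proceeds in reverse).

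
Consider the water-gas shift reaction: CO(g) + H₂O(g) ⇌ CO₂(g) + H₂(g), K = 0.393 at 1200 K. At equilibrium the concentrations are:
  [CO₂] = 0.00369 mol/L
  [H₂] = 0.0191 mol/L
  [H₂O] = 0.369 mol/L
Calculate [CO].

[CO] = 4.86×10⁻⁴ mol/L

At equilibrium, K = [CO₂]·[H₂] / ([CO]·[H₂O]) = 0.393.
(0.00369)·(0.0191) / (([CO])·(0.369)) = 0.393
[CO] = 4.86×10⁻⁴ mol/L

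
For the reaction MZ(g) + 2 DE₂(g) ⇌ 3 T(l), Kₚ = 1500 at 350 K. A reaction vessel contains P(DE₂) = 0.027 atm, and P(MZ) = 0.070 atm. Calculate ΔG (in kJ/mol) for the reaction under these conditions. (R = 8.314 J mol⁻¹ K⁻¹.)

ΔG = 7.48 kJ/mol

(T is a pure liquid — omitted from Qₚ.)
Qₚ = 1 / (P(MZ)·P(DE₂)²) = 1 / ((0.070)·(0.027)²) = 19600
ΔG = RT ln(Qₚ/Kₚ) = (8.314 J mol⁻¹ K⁻¹)(350 K) × ln(19600/1500)
   = (2.910 kJ/mol)(2.570) = 7.48 kJ/mol
ΔG > 0, so the forward reaction is non-spontaneous (proceeds in reverse).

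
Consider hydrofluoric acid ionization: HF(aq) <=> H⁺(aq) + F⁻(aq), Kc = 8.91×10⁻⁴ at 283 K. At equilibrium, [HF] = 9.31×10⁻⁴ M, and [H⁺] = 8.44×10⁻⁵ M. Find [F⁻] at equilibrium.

At equilibrium, Kc = [H⁺]·[F⁻] / [HF] = 8.91×10⁻⁴.
(8.44×10⁻⁵)·([F⁻]) / (9.31×10⁻⁴) = 8.91×10⁻⁴
[F⁻] = 0.00983 M

[F⁻] = 0.00983 M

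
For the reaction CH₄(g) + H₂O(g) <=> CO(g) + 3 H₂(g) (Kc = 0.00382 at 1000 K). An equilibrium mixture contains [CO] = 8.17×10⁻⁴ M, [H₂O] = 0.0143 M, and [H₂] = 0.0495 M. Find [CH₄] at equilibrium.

[CH₄] = 0.00181 M

At equilibrium, Kc = [CO]·[H₂]³ / ([CH₄]·[H₂O]) = 0.00382.
(8.17×10⁻⁴)·(0.0495)³ / (([CH₄])·(0.0143)) = 0.00382
[CH₄] = 0.00181 M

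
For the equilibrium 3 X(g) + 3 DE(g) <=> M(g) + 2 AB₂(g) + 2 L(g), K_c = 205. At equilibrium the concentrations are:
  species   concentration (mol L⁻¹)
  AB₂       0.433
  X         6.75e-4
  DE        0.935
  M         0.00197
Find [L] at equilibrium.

At equilibrium, K_c = [M]·[AB₂]²·[L]² / ([X]³·[DE]³) = 205.
(0.00197)·(0.433)²·([L])² / ((6.75e-4)³·(0.935)³) = 205
[L]² = 1.40e-4 ⇒ [L] = 0.0118 mol L⁻¹

[L] = 0.0118 mol L⁻¹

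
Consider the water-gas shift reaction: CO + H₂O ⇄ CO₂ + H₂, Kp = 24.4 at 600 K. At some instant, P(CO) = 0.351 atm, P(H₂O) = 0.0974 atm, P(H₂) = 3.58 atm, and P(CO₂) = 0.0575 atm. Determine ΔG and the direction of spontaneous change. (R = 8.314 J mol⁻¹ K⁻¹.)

Qp = P(CO₂)·P(H₂) / (P(CO)·P(H₂O)) = (0.0575)·(3.58) / ((0.351)·(0.0974)) = 6.02
ΔG = RT ln(Qp/Kp) = (8.314 J mol⁻¹ K⁻¹)(600 K) × ln(6.02/24.4)
   = (4.988 kJ/mol)(-1.399) = -6.98 kJ/mol
ΔG < 0, so the forward reaction is spontaneous (proceeds forward).

ΔG = -6.98 kJ/mol; the forward reaction is spontaneous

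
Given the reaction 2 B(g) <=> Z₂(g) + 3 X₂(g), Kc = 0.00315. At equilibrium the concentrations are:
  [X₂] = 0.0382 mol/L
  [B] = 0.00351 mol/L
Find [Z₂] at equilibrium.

At equilibrium, Kc = [Z₂]·[X₂]³ / [B]² = 0.00315.
([Z₂])·(0.0382)³ / (0.00351)² = 0.00315
[Z₂] = 6.96e-4 mol/L

[Z₂] = 6.96e-4 mol/L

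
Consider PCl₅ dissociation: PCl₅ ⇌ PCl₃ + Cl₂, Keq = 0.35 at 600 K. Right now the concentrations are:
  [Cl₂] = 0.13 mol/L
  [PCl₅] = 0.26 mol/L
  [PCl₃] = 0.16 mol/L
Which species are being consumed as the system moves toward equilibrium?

Q = [PCl₃]·[Cl₂] / [PCl₅] = (0.16)·(0.13) / (0.26) = 0.080
Q = 0.080 < Keq = 0.35: net forward reaction.

PCl₅ (reactants)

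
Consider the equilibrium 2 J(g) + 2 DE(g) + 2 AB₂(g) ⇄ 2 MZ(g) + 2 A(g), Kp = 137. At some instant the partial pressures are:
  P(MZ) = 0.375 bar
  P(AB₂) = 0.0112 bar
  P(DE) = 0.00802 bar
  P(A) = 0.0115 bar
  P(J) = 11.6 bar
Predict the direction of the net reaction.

Qp = P(MZ)²·P(A)² / (P(J)²·P(DE)²·P(AB₂)²) = (0.375)²·(0.0115)² / ((11.6)²·(0.00802)²·(0.0112)²) = 17.1
Qp = 17.1 < Kp = 137, so the forward reaction proceeds.

in the forward direction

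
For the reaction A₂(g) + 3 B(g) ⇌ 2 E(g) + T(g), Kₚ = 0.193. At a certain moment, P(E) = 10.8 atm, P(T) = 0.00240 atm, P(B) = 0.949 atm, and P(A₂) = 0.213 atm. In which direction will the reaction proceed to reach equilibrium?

in the reverse direction

Qₚ = P(E)²·P(T) / (P(A₂)·P(B)³) = (10.8)²·(0.00240) / ((0.213)·(0.949)³) = 1.54
Qₚ = 1.54 > Kₚ = 0.193, so the reverse reaction proceeds.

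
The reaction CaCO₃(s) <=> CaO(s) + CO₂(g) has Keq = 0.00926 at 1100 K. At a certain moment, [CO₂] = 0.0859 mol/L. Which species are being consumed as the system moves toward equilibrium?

CaO, CO₂ (products)

(CaCO₃, CaO are pure solids — omitted from Q.)
Q = [CO₂] = 0.0859
Q = 0.0859 > Keq = 0.00926: net reverse reaction.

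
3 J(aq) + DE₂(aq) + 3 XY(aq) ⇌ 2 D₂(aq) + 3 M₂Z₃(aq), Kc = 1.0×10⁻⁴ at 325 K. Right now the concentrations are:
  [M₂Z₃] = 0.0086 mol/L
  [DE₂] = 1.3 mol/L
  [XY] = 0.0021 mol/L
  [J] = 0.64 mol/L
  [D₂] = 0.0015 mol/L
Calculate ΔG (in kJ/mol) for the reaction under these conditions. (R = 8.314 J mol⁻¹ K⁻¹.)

ΔG = 4.08 kJ/mol

Qc = [D₂]²·[M₂Z₃]³ / ([J]³·[DE₂]·[XY]³) = (0.0015)²·(0.0086)³ / ((0.64)³·(1.3)·(0.0021)³) = 4.53×10⁻⁴
ΔG = RT ln(Qc/Kc) = (8.314 J mol⁻¹ K⁻¹)(325 K) × ln(4.53×10⁻⁴/1.0×10⁻⁴)
   = (2.702 kJ/mol)(1.511) = 4.08 kJ/mol
ΔG > 0, so the forward reaction is non-spontaneous (proceeds in reverse).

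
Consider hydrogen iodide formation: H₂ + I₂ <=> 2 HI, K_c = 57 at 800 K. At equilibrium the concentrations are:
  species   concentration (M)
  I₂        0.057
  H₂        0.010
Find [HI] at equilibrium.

At equilibrium, K_c = [HI]² / ([H₂]·[I₂]) = 57.
([HI])² / ((0.010)·(0.057)) = 57
[HI]² = 0.0325 ⇒ [HI] = 0.18 M

[HI] = 0.18 M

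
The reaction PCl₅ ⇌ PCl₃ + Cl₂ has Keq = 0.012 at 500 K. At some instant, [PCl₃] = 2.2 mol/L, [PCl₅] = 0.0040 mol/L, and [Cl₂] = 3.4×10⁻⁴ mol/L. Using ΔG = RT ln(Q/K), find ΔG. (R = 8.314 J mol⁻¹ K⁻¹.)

ΔG = 11.4 kJ/mol

Q = [PCl₃]·[Cl₂] / [PCl₅] = (2.2)·(3.4×10⁻⁴) / (0.0040) = 0.187
ΔG = RT ln(Q/Keq) = (8.314 J mol⁻¹ K⁻¹)(500 K) × ln(0.187/0.012)
   = (4.157 kJ/mol)(2.746) = 11.4 kJ/mol
ΔG > 0, so the forward reaction is non-spontaneous (proceeds in reverse).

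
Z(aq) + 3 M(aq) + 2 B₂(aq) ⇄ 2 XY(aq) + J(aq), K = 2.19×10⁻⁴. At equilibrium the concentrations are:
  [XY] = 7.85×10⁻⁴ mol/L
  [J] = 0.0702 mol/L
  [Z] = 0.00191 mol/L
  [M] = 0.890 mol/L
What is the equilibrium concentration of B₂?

[B₂] = 0.383 mol/L

At equilibrium, K = [XY]²·[J] / ([Z]·[M]³·[B₂]²) = 2.19×10⁻⁴.
(7.85×10⁻⁴)²·(0.0702) / ((0.00191)·(0.890)³·([B₂])²) = 2.19×10⁻⁴
[B₂]² = 0.147 ⇒ [B₂] = 0.383 mol/L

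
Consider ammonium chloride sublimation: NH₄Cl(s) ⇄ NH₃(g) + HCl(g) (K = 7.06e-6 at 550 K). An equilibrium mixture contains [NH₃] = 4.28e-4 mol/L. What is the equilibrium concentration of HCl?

(NH₄Cl is a pure solid — omitted from K.)
At equilibrium, K = [NH₃]·[HCl] = 7.06e-6.
(4.28e-4)·([HCl]) = 7.06e-6
[HCl] = 0.0165 mol/L

[HCl] = 0.0165 mol/L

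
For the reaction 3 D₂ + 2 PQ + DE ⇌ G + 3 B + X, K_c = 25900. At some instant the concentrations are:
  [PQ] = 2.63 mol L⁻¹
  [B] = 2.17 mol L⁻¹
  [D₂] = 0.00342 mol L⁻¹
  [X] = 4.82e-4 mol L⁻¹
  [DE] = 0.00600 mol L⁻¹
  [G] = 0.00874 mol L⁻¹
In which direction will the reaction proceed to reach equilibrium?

neither direction; the system is at equilibrium

Q_c = [G]·[B]³·[X] / ([D₂]³·[PQ]²·[DE]) = (0.00874)·(2.17)³·(4.82e-4) / ((0.00342)³·(2.63)²·(0.00600)) = 25900
Q_c = 25900 = K_c, so the system is already at equilibrium.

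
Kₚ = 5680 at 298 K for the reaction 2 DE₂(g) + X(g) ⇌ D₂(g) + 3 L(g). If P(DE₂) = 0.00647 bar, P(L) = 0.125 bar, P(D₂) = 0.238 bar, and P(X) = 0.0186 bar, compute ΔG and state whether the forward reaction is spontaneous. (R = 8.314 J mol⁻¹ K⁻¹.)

Qₚ = P(D₂)·P(L)³ / (P(DE₂)²·P(X)) = (0.238)·(0.125)³ / ((0.00647)²·(0.0186)) = 597
ΔG = RT ln(Qₚ/Kₚ) = (8.314 J mol⁻¹ K⁻¹)(298 K) × ln(597/5680)
   = (2.478 kJ/mol)(-2.253) = -5.58 kJ/mol
ΔG < 0, so the forward reaction is spontaneous (proceeds forward).

ΔG = -5.58 kJ/mol; the forward reaction is spontaneous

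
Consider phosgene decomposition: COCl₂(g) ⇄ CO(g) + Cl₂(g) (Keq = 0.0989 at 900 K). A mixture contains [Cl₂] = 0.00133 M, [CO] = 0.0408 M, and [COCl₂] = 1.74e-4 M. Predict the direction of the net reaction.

Q = [CO]·[Cl₂] / [COCl₂] = (0.0408)·(0.00133) / (1.74e-4) = 0.312
Q = 0.312 > Keq = 0.0989, so the reverse reaction proceeds.

reverse (toward reactants)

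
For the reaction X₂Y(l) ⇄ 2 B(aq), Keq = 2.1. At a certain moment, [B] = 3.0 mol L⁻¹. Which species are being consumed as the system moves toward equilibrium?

(X₂Y is a pure liquid — omitted from Q.)
Q = [B]² = (3.0)² = 9.0
Q = 9.0 > Keq = 2.1: net reverse reaction.

B (products)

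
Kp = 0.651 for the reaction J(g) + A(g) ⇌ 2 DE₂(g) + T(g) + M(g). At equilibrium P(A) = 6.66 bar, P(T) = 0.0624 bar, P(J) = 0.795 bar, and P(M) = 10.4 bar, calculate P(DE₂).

At equilibrium, Kp = P(DE₂)²·P(T)·P(M) / (P(J)·P(A)) = 0.651.
(P(DE₂))²·(0.0624)·(10.4) / ((0.795)·(6.66)) = 0.651
P(DE₂)² = 5.31 ⇒ P(DE₂) = 2.30 bar

P(DE₂) = 2.30 bar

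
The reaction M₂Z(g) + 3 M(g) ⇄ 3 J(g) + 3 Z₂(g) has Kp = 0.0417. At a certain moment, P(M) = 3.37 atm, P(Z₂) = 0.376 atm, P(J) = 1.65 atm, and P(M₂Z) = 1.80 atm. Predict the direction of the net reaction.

Qp = P(J)³·P(Z₂)³ / (P(M₂Z)·P(M)³) = (1.65)³·(0.376)³ / ((1.80)·(3.37)³) = 0.00347
Qp = 0.00347 < Kp = 0.0417, so the forward reaction proceeds.

forward (toward products)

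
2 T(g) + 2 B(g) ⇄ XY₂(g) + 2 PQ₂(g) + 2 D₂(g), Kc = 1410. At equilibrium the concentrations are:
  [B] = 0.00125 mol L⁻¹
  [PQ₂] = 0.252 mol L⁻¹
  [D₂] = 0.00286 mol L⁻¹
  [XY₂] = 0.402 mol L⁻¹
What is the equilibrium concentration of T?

At equilibrium, Kc = [XY₂]·[PQ₂]²·[D₂]² / ([T]²·[B]²) = 1410.
(0.402)·(0.252)²·(0.00286)² / (([T])²·(0.00125)²) = 1410
[T]² = 9.48×10⁻⁵ ⇒ [T] = 0.00974 mol L⁻¹

[T] = 0.00974 mol L⁻¹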